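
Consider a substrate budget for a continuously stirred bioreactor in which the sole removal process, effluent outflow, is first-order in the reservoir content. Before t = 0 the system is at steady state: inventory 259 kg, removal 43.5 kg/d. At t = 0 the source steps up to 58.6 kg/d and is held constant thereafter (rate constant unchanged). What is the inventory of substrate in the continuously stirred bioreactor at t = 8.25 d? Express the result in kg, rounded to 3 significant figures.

The sink rate constant is k = F₀/M₀ = 43.5/259 = 0.1680 d⁻¹.
Solving dM/dt = F₁ − kM with M(0) = M₀ gives M(t) = F₁/k + (M₀ − F₁/k)·e^(−kt).
F₁/k = 58.6/0.1680 = 348.91 kg; kt = 0.1680 × 8.25 = 1.386, e^(−kt) = 0.2502.
M(8.25) = 348.91 + (259 − 348.91) × 0.2502 = 348.91 − 22.49 = 326.41 kg.

326 kg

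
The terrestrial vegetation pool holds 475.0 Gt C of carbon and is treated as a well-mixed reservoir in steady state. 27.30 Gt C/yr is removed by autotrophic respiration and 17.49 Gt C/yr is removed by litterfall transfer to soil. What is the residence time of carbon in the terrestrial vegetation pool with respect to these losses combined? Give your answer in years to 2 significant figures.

11 yr

Total removal = 27.30 + 17.49 = 44.790 Gt C/yr.
τ = M / ΣF_out = 475.0 / 44.790 = 10.61 yr.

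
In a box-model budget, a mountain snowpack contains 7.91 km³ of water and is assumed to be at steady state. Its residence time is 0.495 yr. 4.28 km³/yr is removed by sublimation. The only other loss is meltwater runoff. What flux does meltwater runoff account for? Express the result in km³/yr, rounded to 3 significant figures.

Total removal F = M/τ = 7.91 / 0.495 = 15.98 km³/yr.
Meltwater runoff = F − (4.28) = 15.98 − 4.280 = 11.70 km³/yr.

11.7 km³/yr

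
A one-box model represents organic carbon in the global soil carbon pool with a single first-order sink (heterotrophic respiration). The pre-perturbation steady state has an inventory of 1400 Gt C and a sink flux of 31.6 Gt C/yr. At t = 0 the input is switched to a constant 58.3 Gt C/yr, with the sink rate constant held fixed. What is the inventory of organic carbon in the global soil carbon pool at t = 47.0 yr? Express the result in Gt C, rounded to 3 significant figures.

2170 Gt C

The sink rate constant is k = F₀/M₀ = 31.6/1400 = 0.02257 yr⁻¹.
Solving dM/dt = F₁ − kM with M(0) = M₀ gives M(t) = F₁/k + (M₀ − F₁/k)·e^(−kt).
F₁/k = 58.3/0.02257 = 2582.9 Gt C; kt = 0.02257 × 47.0 = 1.061, e^(−kt) = 0.3462.
M(47.0) = 2582.9 + (1400 − 2582.9) × 0.3462 = 2582.9 − 409.5 = 2173.4 Gt C.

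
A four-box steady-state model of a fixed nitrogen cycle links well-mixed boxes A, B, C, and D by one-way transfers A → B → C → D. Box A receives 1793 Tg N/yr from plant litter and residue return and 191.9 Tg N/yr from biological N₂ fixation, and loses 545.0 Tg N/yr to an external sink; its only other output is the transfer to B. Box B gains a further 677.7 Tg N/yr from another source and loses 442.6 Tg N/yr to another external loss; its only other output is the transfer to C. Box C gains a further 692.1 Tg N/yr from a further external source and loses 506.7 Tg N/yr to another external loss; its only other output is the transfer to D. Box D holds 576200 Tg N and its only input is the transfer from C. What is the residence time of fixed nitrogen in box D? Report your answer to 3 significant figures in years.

310 yr

Box A: F(A→B) = (1793 + 191.9) − 545.0 = 1439.9 Tg N/yr.
Box B: F(B→C) = (1439.9 + 677.7) − 442.6 = 1675.0 Tg N/yr.
Box C: F(C→D) = (1675.0 + 692.1) − 506.7 = 1860.4 Tg N/yr.
Box D throughput = its input = 1860.4 Tg N/yr; τ = 576200 / 1860.4 = 309.7 yr.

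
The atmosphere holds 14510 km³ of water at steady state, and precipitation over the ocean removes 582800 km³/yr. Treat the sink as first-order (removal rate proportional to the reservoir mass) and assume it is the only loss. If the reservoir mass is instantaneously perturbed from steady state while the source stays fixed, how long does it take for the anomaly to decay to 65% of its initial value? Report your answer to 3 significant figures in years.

For a linear reservoir the anomaly decays as exp(−t/τ) with τ = M/F = 14510/582800 = 0.02490 yr.
exp(−t/τ) = 0.65 ⇒ t = −τ ln(0.65) = 0.02490 × 0.4308 = 0.01073 yr.

0.0107 yr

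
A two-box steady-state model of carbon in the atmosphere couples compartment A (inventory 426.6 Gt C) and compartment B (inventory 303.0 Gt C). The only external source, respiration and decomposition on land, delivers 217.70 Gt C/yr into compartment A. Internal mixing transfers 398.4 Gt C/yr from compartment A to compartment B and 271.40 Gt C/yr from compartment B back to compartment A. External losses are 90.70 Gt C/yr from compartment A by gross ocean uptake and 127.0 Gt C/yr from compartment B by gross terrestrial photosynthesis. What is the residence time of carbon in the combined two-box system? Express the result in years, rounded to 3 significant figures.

For the system as a whole, the A↔B exchange is internal and contributes nothing to the throughput; only the external sinks remove mass.
M_total = 426.6 + 303.0 = 729.60 Gt C.
ΣF_external_out = 90.70 + 127.0 = 217.70 Gt C/yr.
τ = M_total / ΣF_ext = 729.60 / 217.70 = 3.351 yr.

3.35 yr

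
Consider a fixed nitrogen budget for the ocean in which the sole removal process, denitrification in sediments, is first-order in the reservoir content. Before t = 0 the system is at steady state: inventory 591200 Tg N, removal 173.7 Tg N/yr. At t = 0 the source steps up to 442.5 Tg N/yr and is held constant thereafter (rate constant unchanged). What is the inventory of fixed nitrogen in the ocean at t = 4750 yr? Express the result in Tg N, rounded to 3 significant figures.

τ = M₀/F₀ = 591200/173.7 = 3404 yr; rate constant k = 1/τ.
New steady state M_∞ = F₁/k = F₁·τ = 442.5 × 3404 = 1.5061×10^6 Tg N.
M(t) = M_∞ + (M₀ − M_∞)·e^(−t/τ); t/τ = 4750/3404 = 1.396, so e^(−t/τ) = 0.2477.
M(t) = 1.5061×10^6 − 914900 × 0.2477 = 1.2795×10^6 Tg N.

1.28×10^6 Tg N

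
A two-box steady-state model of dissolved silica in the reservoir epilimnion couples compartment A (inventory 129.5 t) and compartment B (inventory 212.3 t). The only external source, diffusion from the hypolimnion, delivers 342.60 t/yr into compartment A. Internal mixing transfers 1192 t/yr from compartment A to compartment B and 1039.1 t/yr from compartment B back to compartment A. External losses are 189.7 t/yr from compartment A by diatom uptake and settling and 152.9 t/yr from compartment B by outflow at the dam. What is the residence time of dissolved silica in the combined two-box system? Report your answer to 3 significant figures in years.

For the system as a whole, the A↔B exchange is internal and contributes nothing to the throughput; only the external sinks remove mass.
M_total = 129.5 + 212.3 = 341.80 t.
ΣF_external_out = 189.7 + 152.9 = 342.60 t/yr.
τ = M_total / ΣF_ext = 341.80 / 342.60 = 0.9977 yr.

0.998 yr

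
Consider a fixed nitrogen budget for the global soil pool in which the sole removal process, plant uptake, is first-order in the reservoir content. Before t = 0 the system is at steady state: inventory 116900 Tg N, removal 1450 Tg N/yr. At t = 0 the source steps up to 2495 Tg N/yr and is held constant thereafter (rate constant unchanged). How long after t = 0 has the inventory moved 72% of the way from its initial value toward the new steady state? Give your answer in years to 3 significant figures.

103 yr

τ = M₀/F₀ = 116900/1450 = 80.62 yr.
The remaining gap fraction is e^(−t/τ); 72% covered ⇒ e^(−t/τ) = 0.280.
t = −τ ln(0.280) = 80.62 × 1.273 = 102.6 yr.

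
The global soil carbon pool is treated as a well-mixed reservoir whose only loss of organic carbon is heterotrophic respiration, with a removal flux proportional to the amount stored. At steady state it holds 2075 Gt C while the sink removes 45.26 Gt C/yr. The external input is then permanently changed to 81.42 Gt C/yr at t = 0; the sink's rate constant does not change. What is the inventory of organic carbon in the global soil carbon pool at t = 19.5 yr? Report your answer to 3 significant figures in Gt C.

2650 Gt C

The sink rate constant is k = F₀/M₀ = 45.26/2075 = 0.02181 yr⁻¹.
Solving dM/dt = F₁ − kM with M(0) = M₀ gives M(t) = F₁/k + (M₀ − F₁/k)·e^(−kt).
F₁/k = 81.42/0.02181 = 3732.8 Gt C; kt = 0.02181 × 19.5 = 0.4253, e^(−kt) = 0.6536.
M(19.5) = 3732.8 + (2075 − 3732.8) × 0.6536 = 3732.8 − 1083 = 2649.3 Gt C.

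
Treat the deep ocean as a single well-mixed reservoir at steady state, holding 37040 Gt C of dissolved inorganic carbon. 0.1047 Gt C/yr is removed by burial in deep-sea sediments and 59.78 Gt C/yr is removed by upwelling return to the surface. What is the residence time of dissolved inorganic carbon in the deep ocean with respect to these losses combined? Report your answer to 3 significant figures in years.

Total removal = 0.1047 + 59.78 = 59.885 Gt C/yr.
τ = M / ΣF_out = 37040 / 59.885 = 618.5 yr.

619 yr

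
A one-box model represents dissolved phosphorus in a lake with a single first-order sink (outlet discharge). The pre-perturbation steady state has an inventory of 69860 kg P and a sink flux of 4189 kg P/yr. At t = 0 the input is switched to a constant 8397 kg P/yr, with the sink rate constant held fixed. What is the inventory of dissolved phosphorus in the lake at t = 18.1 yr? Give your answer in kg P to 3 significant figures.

The sink rate constant is k = F₀/M₀ = 4189/69860 = 0.05996 yr⁻¹.
Solving dM/dt = F₁ − kM with M(0) = M₀ gives M(t) = F₁/k + (M₀ − F₁/k)·e^(−kt).
F₁/k = 8397/0.05996 = 140040 kg P; kt = 0.05996 × 18.1 = 1.085, e^(−kt) = 0.3378.
M(18.1) = 140040 + (69860 − 140040) × 0.3378 = 140040 − 23710 = 116330 kg P.

116000 kg P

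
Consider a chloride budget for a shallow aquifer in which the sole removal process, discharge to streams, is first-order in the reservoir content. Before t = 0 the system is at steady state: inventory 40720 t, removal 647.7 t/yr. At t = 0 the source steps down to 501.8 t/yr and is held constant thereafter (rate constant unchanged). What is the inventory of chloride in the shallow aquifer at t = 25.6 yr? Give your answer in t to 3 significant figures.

37700 t

The sink rate constant is k = F₀/M₀ = 647.7/40720 = 0.01591 yr⁻¹.
Solving dM/dt = F₁ − kM with M(0) = M₀ gives M(t) = F₁/k + (M₀ − F₁/k)·e^(−kt).
F₁/k = 501.8/0.01591 = 31547 t; kt = 0.01591 × 25.6 = 0.4072, e^(−kt) = 0.6655.
M(25.6) = 31547 + (40720 − 31547) × 0.6655 = 31547 + 6104 = 37652 t.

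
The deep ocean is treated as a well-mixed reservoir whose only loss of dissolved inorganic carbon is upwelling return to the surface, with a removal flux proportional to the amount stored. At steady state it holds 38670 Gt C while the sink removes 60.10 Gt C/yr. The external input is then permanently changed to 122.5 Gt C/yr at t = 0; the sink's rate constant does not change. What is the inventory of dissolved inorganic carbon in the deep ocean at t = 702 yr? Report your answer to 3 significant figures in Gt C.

The sink rate constant is k = F₀/M₀ = 60.10/38670 = 0.001554 yr⁻¹.
Solving dM/dt = F₁ − kM with M(0) = M₀ gives M(t) = F₁/k + (M₀ − F₁/k)·e^(−kt).
F₁/k = 122.5/0.001554 = 78820 Gt C; kt = 0.001554 × 702 = 1.091, e^(−kt) = 0.3359.
M(702) = 78820 + (38670 − 78820) × 0.3359 = 78820 − 13490 = 65335 Gt C.

65300 Gt C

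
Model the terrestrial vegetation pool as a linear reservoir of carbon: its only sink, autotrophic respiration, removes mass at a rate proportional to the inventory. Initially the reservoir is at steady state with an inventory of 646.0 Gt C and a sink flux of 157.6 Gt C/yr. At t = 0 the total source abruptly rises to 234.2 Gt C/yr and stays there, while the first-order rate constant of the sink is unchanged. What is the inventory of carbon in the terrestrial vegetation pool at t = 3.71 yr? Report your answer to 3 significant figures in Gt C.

Residence time τ = M₀/F₀ = 4.099 yr. The eventual steady state is M_∞ = M₀·(F₁/F₀) = 646.0 × 234.2/157.6 = 959.98 Gt C.
The anomaly ΔM(t) = M(t) − M_∞ decays as ΔM₀·e^(−t/τ) with ΔM₀ = 646.0 − 959.98 = −314.0 Gt C.
At t = 3.71 yr, e^(−t/τ) = e^(−0.9051) = 0.4045, so ΔM = −127.0 Gt C and M = 959.98 − 127.0 = 832.98 Gt C.

833 Gt C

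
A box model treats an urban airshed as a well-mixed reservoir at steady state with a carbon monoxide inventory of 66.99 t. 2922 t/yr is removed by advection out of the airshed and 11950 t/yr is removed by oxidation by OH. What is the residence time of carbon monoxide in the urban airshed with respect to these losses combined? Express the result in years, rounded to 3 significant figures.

0.00450 yr

Total removal = 2922 + 11950 = 14872 t/yr.
τ = M / ΣF_out = 66.99 / 14872 = 0.004504 yr.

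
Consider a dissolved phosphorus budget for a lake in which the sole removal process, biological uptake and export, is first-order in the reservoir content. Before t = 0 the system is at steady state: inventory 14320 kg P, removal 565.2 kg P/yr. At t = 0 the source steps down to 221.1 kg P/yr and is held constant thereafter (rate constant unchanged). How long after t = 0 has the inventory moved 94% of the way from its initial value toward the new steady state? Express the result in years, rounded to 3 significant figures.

71.3 yr

τ = M₀/F₀ = 14320/565.2 = 25.34 yr.
The remaining gap fraction is e^(−t/τ); 94% covered ⇒ e^(−t/τ) = 0.0600.
t = −τ ln(0.0600) = 25.34 × 2.813 = 71.28 yr.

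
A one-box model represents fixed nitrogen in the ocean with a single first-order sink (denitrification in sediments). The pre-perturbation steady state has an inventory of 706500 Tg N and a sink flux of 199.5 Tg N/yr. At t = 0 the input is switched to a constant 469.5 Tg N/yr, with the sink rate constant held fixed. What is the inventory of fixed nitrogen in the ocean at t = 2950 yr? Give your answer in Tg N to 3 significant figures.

τ = M₀/F₀ = 706500/199.5 = 3541 yr; rate constant k = 1/τ.
New steady state M_∞ = F₁/k = F₁·τ = 469.5 × 3541 = 1.6627×10^6 Tg N.
M(t) = M_∞ + (M₀ − M_∞)·e^(−t/τ); t/τ = 2950/3541 = 0.8330, so e^(−t/τ) = 0.4347.
M(t) = 1.6627×10^6 − 956200 × 0.4347 = 1.2470×10^6 Tg N.

1.25×10^6 Tg N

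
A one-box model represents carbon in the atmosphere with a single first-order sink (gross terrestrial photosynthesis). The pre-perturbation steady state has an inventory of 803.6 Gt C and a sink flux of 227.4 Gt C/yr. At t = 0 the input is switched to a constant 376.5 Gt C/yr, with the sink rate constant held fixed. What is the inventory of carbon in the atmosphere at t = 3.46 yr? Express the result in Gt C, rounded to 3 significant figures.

1130 Gt C

The sink rate constant is k = F₀/M₀ = 227.4/803.6 = 0.2830 yr⁻¹.
Solving dM/dt = F₁ − kM with M(0) = M₀ gives M(t) = F₁/k + (M₀ − F₁/k)·e^(−kt).
F₁/k = 376.5/0.2830 = 1330.5 Gt C; kt = 0.2830 × 3.46 = 0.9791, e^(−kt) = 0.3756.
M(3.46) = 1330.5 + (803.6 − 1330.5) × 0.3756 = 1330.5 − 197.9 = 1132.6 Gt C.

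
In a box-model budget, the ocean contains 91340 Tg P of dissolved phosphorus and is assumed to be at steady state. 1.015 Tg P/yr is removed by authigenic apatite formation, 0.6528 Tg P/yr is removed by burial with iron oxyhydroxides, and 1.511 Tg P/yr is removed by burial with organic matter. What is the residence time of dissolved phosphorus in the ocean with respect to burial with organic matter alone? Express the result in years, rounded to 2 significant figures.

60000 yr

Residence time with respect to a single sink: τ = M / F_sink.
τ = 91340 / 1.511 = 60450 yr.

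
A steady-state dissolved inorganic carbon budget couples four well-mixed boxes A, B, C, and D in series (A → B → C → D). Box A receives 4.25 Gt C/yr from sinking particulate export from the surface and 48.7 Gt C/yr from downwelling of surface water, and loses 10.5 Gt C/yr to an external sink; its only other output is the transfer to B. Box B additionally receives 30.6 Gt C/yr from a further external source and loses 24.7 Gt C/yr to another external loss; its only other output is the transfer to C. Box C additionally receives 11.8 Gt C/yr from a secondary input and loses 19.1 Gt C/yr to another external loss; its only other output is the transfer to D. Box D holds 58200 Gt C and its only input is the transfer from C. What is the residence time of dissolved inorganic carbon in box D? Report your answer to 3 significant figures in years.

1420 yr

Box A: F(A→B) = (4.25 + 48.7) − 10.5 = 42.450 Gt C/yr.
Box B: F(B→C) = (42.450 + 30.6) − 24.7 = 48.350 Gt C/yr.
Box C: F(C→D) = (48.350 + 11.8) − 19.1 = 41.050 Gt C/yr.
Box D throughput = its input = 41.050 Gt C/yr; τ = 58200 / 41.050 = 1418 yr.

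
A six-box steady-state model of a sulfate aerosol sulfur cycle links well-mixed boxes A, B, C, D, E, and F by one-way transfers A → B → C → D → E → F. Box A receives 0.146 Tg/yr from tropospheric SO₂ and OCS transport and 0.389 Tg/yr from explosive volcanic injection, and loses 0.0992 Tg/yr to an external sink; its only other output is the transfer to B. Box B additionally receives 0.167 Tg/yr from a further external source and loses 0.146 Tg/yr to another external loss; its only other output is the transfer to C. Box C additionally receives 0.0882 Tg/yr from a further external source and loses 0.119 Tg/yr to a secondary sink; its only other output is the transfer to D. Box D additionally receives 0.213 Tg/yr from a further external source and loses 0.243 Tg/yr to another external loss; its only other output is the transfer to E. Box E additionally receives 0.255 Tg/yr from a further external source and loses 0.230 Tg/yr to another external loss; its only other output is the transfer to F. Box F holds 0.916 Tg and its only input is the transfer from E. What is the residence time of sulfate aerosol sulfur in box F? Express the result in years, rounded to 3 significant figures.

Box A: F(A→B) = (0.146 + 0.389) − 0.0992 = 0.43580 Tg/yr.
Box B: F(B→C) = (0.43580 + 0.167) − 0.146 = 0.45680 Tg/yr.
Box C: F(C→D) = (0.45680 + 0.0882) − 0.119 = 0.42600 Tg/yr.
Box D: F(D→E) = (0.42600 + 0.213) − 0.243 = 0.39600 Tg/yr.
Box E: F(E→F) = (0.39600 + 0.255) − 0.230 = 0.42100 Tg/yr.
Box F throughput = its input = 0.42100 Tg/yr; τ = 0.916 / 0.42100 = 2.176 yr.

2.18 yr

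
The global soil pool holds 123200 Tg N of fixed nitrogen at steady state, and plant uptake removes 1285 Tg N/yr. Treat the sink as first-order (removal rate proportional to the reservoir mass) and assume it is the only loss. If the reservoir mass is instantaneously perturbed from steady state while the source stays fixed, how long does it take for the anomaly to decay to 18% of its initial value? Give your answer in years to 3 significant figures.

For a linear reservoir the anomaly decays as exp(−t/τ) with τ = M/F = 123200/1285 = 95.88 yr.
exp(−t/τ) = 0.18 ⇒ t = −τ ln(0.18) = 95.88 × 1.715 = 164.4 yr.

164 yr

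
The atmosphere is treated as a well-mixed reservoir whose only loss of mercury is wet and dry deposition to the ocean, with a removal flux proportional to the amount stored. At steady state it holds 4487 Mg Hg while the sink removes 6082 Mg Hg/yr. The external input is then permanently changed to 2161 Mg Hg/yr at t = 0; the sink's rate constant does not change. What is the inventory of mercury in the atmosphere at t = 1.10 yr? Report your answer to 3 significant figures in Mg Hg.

Residence time τ = M₀/F₀ = 0.7378 yr. The eventual steady state is M_∞ = M₀·(F₁/F₀) = 4487 × 2161/6082 = 1594.3 Mg Hg.
The anomaly ΔM(t) = M(t) − M_∞ decays as ΔM₀·e^(−t/τ) with ΔM₀ = 4487 − 1594.3 = 2893 Mg Hg.
At t = 1.10 yr, e^(−t/τ) = e^(−1.491) = 0.2251, so ΔM = 651.3 Mg Hg and M = 1594.3 + 651.3 = 2245.6 Mg Hg.

2250 Mg Hg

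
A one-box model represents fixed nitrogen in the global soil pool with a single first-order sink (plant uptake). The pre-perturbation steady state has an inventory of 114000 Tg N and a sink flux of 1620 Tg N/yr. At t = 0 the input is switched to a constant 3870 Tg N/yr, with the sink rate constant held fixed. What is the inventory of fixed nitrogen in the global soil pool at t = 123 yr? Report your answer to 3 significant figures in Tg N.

245000 Tg N

Residence time τ = M₀/F₀ = 70.37 yr. The eventual steady state is M_∞ = M₀·(F₁/F₀) = 114000 × 3870/1620 = 272330 Tg N.
The anomaly ΔM(t) = M(t) − M_∞ decays as ΔM₀·e^(−t/τ) with ΔM₀ = 114000 − 272330 = −158300 Tg N.
At t = 123 yr, e^(−t/τ) = e^(−1.748) = 0.1741, so ΔM = −27570 Tg N and M = 272330 − 27570 = 244760 Tg N.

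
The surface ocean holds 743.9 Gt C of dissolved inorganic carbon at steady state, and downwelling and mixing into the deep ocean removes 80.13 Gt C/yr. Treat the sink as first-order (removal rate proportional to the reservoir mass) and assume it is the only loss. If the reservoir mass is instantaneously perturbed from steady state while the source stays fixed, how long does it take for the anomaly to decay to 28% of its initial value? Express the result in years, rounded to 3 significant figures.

11.8 yr

For a linear reservoir the anomaly decays as exp(−t/τ) with τ = M/F = 743.9/80.13 = 9.284 yr.
exp(−t/τ) = 0.28 ⇒ t = −τ ln(0.28) = 9.284 × 1.273 = 11.82 yr.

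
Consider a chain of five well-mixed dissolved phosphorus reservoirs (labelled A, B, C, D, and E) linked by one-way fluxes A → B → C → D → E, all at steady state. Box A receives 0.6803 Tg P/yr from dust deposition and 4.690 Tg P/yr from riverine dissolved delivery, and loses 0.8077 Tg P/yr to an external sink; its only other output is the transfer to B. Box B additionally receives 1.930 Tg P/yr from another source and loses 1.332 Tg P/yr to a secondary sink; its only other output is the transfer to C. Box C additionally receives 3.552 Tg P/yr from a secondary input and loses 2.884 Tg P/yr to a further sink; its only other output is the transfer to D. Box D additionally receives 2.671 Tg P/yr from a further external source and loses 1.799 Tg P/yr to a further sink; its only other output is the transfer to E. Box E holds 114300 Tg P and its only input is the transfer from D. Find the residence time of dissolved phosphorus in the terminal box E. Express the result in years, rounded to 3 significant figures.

Box A: F(A→B) = (0.6803 + 4.690) − 0.8077 = 4.5626 Tg P/yr.
Box B: F(B→C) = (4.5626 + 1.930) − 1.332 = 5.1606 Tg P/yr.
Box C: F(C→D) = (5.1606 + 3.552) − 2.884 = 5.8286 Tg P/yr.
Box D: F(D→E) = (5.8286 + 2.671) − 1.799 = 6.7006 Tg P/yr.
Box E throughput = its input = 6.7006 Tg P/yr; τ = 114300 / 6.7006 = 17060 yr.

17100 yr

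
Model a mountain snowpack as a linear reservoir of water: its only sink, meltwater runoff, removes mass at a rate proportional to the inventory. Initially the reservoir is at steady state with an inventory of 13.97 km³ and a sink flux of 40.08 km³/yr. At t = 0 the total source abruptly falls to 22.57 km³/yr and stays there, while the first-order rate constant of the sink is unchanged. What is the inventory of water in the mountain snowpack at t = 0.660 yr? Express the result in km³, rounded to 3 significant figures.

8.79 km³

τ = M₀/F₀ = 13.97/40.08 = 0.3486 yr; rate constant k = 1/τ.
New steady state M_∞ = F₁/k = F₁·τ = 22.57 × 0.3486 = 7.8668 km³.
M(t) = M_∞ + (M₀ − M_∞)·e^(−t/τ); t/τ = 0.660/0.3486 = 1.894, so e^(−t/τ) = 0.1505.
M(t) = 7.8668 + 6.103 × 0.1505 = 8.7856 km³.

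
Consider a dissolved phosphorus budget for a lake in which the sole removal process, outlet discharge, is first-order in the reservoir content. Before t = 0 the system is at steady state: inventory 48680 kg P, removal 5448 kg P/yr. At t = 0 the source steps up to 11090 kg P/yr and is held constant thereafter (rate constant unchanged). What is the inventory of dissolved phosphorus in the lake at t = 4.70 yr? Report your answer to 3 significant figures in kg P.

The sink rate constant is k = F₀/M₀ = 5448/48680 = 0.1119 yr⁻¹.
Solving dM/dt = F₁ − kM with M(0) = M₀ gives M(t) = F₁/k + (M₀ − F₁/k)·e^(−kt).
F₁/k = 11090/0.1119 = 99093 kg P; kt = 0.1119 × 4.70 = 0.5260, e^(−kt) = 0.5910.
M(4.70) = 99093 + (48680 − 99093) × 0.5910 = 99093 − 29790 = 69301 kg P.

69300 kg P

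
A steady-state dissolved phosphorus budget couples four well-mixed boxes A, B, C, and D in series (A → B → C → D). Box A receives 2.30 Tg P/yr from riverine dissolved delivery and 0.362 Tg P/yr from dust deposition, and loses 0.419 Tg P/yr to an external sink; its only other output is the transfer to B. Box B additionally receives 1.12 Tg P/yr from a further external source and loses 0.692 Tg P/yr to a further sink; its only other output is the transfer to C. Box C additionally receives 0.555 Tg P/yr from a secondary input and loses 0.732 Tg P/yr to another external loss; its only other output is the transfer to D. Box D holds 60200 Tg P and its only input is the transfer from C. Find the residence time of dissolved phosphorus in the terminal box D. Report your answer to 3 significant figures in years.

Box A: F(A→B) = (2.30 + 0.362) − 0.419 = 2.2430 Tg P/yr.
Box B: F(B→C) = (2.2430 + 1.12) − 0.692 = 2.6710 Tg P/yr.
Box C: F(C→D) = (2.6710 + 0.555) − 0.732 = 2.4940 Tg P/yr.
Box D throughput = its input = 2.4940 Tg P/yr; τ = 60200 / 2.4940 = 24140 yr.

24100 yr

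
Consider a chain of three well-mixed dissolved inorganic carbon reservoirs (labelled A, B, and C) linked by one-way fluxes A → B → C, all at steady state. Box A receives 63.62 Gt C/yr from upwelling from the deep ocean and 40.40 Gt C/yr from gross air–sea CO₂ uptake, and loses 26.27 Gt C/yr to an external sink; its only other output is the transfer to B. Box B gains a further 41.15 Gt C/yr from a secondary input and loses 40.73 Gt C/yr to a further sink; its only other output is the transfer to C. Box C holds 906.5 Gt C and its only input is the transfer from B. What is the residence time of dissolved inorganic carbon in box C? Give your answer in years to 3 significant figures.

11.6 yr

Box A: F(A→B) = (63.62 + 40.40) − 26.27 = 77.750 Gt C/yr.
Box B: F(B→C) = (77.750 + 41.15) − 40.73 = 78.170 Gt C/yr.
Box C throughput = its input = 78.170 Gt C/yr; τ = 906.5 / 78.170 = 11.60 yr.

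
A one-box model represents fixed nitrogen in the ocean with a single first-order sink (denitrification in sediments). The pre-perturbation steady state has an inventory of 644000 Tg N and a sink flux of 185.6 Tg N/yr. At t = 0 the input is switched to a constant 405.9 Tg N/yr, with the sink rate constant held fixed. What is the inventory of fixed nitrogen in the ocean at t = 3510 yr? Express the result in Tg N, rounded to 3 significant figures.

The sink rate constant is k = F₀/M₀ = 185.6/644000 = 0.0002882 yr⁻¹.
Solving dM/dt = F₁ − kM with M(0) = M₀ gives M(t) = F₁/k + (M₀ − F₁/k)·e^(−kt).
F₁/k = 405.9/0.0002882 = 1.4084×10^6 Tg N; kt = 0.0002882 × 3510 = 1.012, e^(−kt) = 0.3636.
M(3510) = 1.4084×10^6 + (644000 − 1.4084×10^6) × 0.3636 = 1.4084×10^6 − 278000 = 1.1304×10^6 Tg N.

1.13×10^6 Tg N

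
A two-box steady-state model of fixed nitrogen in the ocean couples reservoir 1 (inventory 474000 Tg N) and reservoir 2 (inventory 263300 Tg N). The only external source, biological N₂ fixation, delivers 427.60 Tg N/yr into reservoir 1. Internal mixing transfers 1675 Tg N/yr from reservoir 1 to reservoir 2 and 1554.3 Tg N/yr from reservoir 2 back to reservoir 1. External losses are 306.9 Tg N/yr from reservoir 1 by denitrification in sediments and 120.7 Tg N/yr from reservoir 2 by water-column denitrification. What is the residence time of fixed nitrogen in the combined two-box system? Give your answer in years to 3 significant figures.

For the system as a whole, the A↔B exchange is internal and contributes nothing to the throughput; only the external sinks remove mass.
M_total = 474000 + 263300 = 737300 Tg N.
ΣF_external_out = 306.9 + 120.7 = 427.60 Tg N/yr.
τ = M_total / ΣF_ext = 737300 / 427.60 = 1724 yr.

1720 yr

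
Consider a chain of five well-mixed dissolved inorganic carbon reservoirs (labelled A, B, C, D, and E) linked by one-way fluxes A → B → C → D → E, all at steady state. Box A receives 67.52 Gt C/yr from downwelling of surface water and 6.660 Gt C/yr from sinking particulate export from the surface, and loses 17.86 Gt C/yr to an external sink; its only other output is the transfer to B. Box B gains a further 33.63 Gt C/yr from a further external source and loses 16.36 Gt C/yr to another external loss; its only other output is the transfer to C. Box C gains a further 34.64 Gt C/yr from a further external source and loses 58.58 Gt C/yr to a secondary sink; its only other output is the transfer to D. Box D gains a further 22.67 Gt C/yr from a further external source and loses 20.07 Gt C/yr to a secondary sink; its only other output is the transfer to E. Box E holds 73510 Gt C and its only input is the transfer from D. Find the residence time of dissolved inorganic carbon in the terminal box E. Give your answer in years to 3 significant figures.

Box A: F(A→B) = (67.52 + 6.660) − 17.86 = 56.320 Gt C/yr.
Box B: F(B→C) = (56.320 + 33.63) − 16.36 = 73.590 Gt C/yr.
Box C: F(C→D) = (73.590 + 34.64) − 58.58 = 49.650 Gt C/yr.
Box D: F(D→E) = (49.650 + 22.67) − 20.07 = 52.250 Gt C/yr.
Box E throughput = its input = 52.250 Gt C/yr; τ = 73510 / 52.250 = 1407 yr.

1410 yr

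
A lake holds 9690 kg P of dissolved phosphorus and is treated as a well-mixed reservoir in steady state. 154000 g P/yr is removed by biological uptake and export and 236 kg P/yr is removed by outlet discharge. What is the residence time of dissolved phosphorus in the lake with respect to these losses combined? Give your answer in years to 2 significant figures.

Convert the biological uptake and export flux: 154000 g P/yr = 154.0 kg P/yr.
Total removal = 154.0 + 236.0 = 390.00 kg P/yr.
τ = M / ΣF_out = 9690 / 390.00 = 24.85 yr.

25 yr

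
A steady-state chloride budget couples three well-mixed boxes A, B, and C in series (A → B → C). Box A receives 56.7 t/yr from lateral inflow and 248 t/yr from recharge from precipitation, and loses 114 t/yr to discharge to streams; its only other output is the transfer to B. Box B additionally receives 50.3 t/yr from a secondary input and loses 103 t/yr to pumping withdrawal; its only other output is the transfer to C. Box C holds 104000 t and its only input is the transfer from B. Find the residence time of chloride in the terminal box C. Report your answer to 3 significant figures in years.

754 yr

Box A: F(A→B) = (56.7 + 248) − 114 = 190.70 t/yr.
Box B: F(B→C) = (190.70 + 50.3) − 103 = 138.00 t/yr.
Box C throughput = its input = 138.00 t/yr; τ = 104000 / 138.00 = 753.6 yr.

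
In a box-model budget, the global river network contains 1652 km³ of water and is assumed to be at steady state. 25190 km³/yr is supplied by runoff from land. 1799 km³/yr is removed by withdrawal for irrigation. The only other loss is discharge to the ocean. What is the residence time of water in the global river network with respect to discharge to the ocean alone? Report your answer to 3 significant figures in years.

0.0706 yr

At steady state ΣF_in = ΣF_out.
ΣF_in = 25190 km³/yr.
Discharge to the ocean flux = ΣF_in − (1799) = 25190 − 1799 = 23390 km³/yr.
τ = M / F = 1652 / 23390 = 0.07063 yr.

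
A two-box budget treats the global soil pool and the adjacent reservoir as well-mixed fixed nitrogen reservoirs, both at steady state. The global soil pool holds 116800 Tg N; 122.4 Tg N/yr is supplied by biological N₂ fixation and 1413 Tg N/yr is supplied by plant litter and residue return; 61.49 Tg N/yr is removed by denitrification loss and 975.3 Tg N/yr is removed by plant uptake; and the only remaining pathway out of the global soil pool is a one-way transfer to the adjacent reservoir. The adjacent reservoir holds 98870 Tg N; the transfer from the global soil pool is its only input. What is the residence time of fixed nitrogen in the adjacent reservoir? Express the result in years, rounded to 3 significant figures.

Balance the global soil pool: ΣF_in = 122.4 + 1413 = 1535.4 Tg N/yr.
Transfer to the adjacent reservoir = ΣF_in − (61.49 + 975.3) = 498.61 Tg N/yr.
At steady state the output of the adjacent reservoir equals its input, 498.61 Tg N/yr.
τ = M / F = 98870 / 498.61 = 198.3 yr.

198 yr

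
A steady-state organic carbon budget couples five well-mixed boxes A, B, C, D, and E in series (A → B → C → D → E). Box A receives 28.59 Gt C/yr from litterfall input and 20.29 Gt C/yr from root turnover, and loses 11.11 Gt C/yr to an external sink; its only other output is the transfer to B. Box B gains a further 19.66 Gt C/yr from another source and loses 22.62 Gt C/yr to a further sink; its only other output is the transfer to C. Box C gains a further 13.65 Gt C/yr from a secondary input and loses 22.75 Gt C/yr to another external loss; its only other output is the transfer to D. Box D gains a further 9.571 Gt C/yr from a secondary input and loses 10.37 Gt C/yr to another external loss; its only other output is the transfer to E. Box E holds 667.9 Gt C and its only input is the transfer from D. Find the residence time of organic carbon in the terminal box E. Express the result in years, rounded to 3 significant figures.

Box A: F(A→B) = (28.59 + 20.29) − 11.11 = 37.770 Gt C/yr.
Box B: F(B→C) = (37.770 + 19.66) − 22.62 = 34.810 Gt C/yr.
Box C: F(C→D) = (34.810 + 13.65) − 22.75 = 25.710 Gt C/yr.
Box D: F(D→E) = (25.710 + 9.571) − 10.37 = 24.911 Gt C/yr.
Box E throughput = its input = 24.911 Gt C/yr; τ = 667.9 / 24.911 = 26.81 yr.

26.8 yr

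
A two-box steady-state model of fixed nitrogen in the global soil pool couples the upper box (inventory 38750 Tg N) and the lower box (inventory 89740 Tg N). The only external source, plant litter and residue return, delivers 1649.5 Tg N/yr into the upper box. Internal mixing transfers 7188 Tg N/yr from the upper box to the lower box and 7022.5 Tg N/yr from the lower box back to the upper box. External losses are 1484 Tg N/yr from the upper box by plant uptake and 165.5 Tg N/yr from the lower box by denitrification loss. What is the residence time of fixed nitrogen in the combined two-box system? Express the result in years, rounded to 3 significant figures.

77.9 yr

Treat the two boxes together as one reservoir: the mixing fluxes between them are internal recycling, so τ = ΣM / Σ(external losses).
M_total = 38750 + 89740 = 128490 Tg N.
ΣF_external_out = 1484 + 165.5 = 1649.5 Tg N/yr.
τ = M_total / ΣF_ext = 128490 / 1649.5 = 77.90 yr.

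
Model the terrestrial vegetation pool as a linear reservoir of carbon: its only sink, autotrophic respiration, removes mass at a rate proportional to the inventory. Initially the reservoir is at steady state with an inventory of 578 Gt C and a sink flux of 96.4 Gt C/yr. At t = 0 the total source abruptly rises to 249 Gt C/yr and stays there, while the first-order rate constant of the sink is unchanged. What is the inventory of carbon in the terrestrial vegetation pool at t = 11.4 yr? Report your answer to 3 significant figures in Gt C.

τ = M₀/F₀ = 578/96.4 = 5.996 yr; rate constant k = 1/τ.
New steady state M_∞ = F₁/k = F₁·τ = 249 × 5.996 = 1493.0 Gt C.
M(t) = M_∞ + (M₀ − M_∞)·e^(−t/τ); t/τ = 11.4/5.996 = 1.901, so e^(−t/τ) = 0.1494.
M(t) = 1493.0 − 915.0 × 0.1494 = 1356.3 Gt C.

1360 Gt C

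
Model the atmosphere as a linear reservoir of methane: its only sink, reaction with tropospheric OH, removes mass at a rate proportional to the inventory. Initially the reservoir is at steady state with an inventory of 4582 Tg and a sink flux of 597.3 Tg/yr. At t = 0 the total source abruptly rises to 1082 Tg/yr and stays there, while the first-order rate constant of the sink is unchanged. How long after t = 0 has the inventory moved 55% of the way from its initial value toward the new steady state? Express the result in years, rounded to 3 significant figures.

τ = M₀/F₀ = 4582/597.3 = 7.671 yr.
The remaining gap fraction is e^(−t/τ); 55% covered ⇒ e^(−t/τ) = 0.450.
t = −τ ln(0.450) = 7.671 × 0.7985 = 6.126 yr.

6.13 yr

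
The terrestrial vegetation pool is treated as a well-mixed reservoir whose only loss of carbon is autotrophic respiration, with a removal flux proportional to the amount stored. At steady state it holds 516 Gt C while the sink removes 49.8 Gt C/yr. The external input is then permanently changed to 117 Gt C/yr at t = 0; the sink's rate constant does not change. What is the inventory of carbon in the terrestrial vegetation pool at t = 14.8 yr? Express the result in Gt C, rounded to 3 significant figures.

Residence time τ = M₀/F₀ = 10.36 yr. The eventual steady state is M_∞ = M₀·(F₁/F₀) = 516 × 117/49.8 = 1212.3 Gt C.
The anomaly ΔM(t) = M(t) − M_∞ decays as ΔM₀·e^(−t/τ) with ΔM₀ = 516 − 1212.3 = −696.3 Gt C.
At t = 14.8 yr, e^(−t/τ) = e^(−1.428) = 0.2397, so ΔM = −166.9 Gt C and M = 1212.3 − 166.9 = 1045.4 Gt C.

1050 Gt C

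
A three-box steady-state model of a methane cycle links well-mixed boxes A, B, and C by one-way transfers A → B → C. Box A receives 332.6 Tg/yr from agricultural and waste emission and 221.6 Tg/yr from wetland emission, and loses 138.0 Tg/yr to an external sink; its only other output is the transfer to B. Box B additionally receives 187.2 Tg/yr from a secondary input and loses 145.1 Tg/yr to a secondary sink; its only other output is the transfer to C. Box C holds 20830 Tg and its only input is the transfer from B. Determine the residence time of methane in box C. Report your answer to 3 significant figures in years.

45.5 yr

Box A: F(A→B) = (332.6 + 221.6) − 138.0 = 416.20 Tg/yr.
Box B: F(B→C) = (416.20 + 187.2) − 145.1 = 458.30 Tg/yr.
Box C throughput = its input = 458.30 Tg/yr; τ = 20830 / 458.30 = 45.45 yr.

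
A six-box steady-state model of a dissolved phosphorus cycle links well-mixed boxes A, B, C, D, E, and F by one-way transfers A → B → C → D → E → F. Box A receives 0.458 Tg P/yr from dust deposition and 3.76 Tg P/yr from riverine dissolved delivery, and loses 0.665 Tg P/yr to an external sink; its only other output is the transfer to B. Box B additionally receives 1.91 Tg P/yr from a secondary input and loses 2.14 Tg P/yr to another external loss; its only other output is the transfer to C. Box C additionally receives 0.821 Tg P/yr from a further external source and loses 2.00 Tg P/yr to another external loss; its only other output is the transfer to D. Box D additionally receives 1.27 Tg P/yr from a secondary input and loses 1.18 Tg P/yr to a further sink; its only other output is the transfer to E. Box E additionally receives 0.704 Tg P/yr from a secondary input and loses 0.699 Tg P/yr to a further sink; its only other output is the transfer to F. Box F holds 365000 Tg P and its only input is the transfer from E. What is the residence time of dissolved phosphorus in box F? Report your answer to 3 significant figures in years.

163000 yr

Box A: F(A→B) = (0.458 + 3.76) − 0.665 = 3.5530 Tg P/yr.
Box B: F(B→C) = (3.5530 + 1.91) − 2.14 = 3.3230 Tg P/yr.
Box C: F(C→D) = (3.3230 + 0.821) − 2.00 = 2.1440 Tg P/yr.
Box D: F(D→E) = (2.1440 + 1.27) − 1.18 = 2.2340 Tg P/yr.
Box E: F(E→F) = (2.2340 + 0.704) − 0.699 = 2.2390 Tg P/yr.
Box F throughput = its input = 2.2390 Tg P/yr; τ = 365000 / 2.2390 = 163000 yr.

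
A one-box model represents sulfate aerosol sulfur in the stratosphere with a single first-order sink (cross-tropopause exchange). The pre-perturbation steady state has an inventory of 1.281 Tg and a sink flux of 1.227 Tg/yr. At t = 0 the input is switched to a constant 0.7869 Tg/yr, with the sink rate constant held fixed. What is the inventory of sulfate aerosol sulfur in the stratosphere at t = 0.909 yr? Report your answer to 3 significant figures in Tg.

1.01 Tg

The sink rate constant is k = F₀/M₀ = 1.227/1.281 = 0.9578 yr⁻¹.
Solving dM/dt = F₁ − kM with M(0) = M₀ gives M(t) = F₁/k + (M₀ − F₁/k)·e^(−kt).
F₁/k = 0.7869/0.9578 = 0.82153 Tg; kt = 0.9578 × 0.909 = 0.8707, e^(−kt) = 0.4187.
M(0.909) = 0.82153 + (1.281 − 0.82153) × 0.4187 = 0.82153 + 0.1924 = 1.0139 Tg.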